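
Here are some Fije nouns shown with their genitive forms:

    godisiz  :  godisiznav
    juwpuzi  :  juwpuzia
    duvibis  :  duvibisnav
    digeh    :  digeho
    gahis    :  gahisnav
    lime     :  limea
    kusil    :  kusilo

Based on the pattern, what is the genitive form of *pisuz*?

pisuznav

Looking at the final sound of each stem: -nav when the stem ends in a sibilant (*godisiz*, *duvibis*, *gahis*); -o when the stem ends in a non-sibilant consonant (*digeh*, *kusil*); -a when the stem ends in a vowel (*juwpuzi*, *lime*).
Since the final sound of *pisuz* is /z/ (a sibilant), it takes -nav, giving *pisuznav*.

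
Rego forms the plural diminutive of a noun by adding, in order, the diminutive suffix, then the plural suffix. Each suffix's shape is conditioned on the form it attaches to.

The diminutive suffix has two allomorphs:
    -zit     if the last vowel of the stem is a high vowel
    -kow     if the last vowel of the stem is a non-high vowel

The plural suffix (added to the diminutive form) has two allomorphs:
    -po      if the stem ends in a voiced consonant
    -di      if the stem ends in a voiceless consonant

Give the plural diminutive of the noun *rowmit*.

rowmitzitdi

*rowmit*: last vowel = /i/, a high vowel → -zit → *rowmitzit*.
The final consonant of the diminutive form *rowmitzit* is /t/, which is voiceless, so the plural suffix is -di, giving *rowmitzitdi*.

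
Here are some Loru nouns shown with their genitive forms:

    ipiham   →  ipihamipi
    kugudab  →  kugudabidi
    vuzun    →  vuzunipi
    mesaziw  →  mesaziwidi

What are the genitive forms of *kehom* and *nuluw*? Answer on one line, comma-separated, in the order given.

The suffix is conditioned by the final consonant: -ipi when the stem ends in a nasal (*ipiham*, *vuzun*); -idi when the stem ends in a non-nasal consonant (*kugudab*, *mesaziw*).
Since the final consonant of *kehom* is /m/ (a nasal), it takes -ipi, giving *kehomipi*.
*nuluw* — final consonant /w/ (non-nasal) → -idi → *nuluwidi*.

kehomipi, nuluwidi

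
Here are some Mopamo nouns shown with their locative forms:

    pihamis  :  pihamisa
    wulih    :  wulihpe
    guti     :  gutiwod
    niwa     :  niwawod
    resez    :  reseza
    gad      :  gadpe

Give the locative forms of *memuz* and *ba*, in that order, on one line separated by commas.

memuza, bawod

The pattern is sibilance of the final sound: -a when the stem ends in a sibilant (*pihamis*, *resez*); -pe when the stem ends in a non-sibilant consonant (*wulih*, *gad*); -wod when the stem ends in a vowel (*guti*, *niwa*).
*memuz*: final sound = /z/, a sibilant → -a → *memuza*.
Since the final sound of *ba* is /a/ (a vowel), it takes -wod, giving *bawod*.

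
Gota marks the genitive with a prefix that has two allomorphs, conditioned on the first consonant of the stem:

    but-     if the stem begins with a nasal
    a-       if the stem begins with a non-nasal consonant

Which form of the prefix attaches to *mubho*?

*mubho*: first consonant = /m/, a nasal → but-.

but-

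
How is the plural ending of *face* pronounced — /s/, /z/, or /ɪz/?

/ɪz/

The stem *face* ends in a sibilant (/s, z, ʃ, ʒ, tʃ, dʒ/).
The plural suffix surfaces as /ɪz/ after sibilants, /s/ after other voiceless consonants, and /z/ after other voiced sounds.
So the plural -s on *face* is pronounced /ɪz/.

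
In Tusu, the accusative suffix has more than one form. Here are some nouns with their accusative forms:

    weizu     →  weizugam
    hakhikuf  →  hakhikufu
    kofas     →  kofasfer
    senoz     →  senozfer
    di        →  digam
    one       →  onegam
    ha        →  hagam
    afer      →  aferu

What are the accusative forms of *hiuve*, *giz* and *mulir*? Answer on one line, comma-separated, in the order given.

The pattern is sibilance of the final sound: -fer when the stem ends in a sibilant (*kofas*, *senoz*); -u when the stem ends in a non-sibilant consonant (*hakhikuf*, *afer*); -gam when the stem ends in a vowel (*weizu*, *di*, *one*, *ha*).
Since the final sound of *hiuve* is /e/ (a vowel), it takes -gam, giving *hiuvegam*.
*giz*: final sound = /z/, a sibilant → -fer → *gizfer*.
*mulir* — final sound /r/ (a non-sibilant consonant) → -u → *muliru*.

hiuvegam, gizfer, muliru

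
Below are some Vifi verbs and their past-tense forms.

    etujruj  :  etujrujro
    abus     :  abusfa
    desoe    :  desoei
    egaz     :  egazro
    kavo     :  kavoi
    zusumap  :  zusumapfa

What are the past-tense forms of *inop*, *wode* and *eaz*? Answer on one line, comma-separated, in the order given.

The pattern is voicing of the final sound: -fa when the stem ends in a voiceless consonant (*abus*, *zusumap*); -ro when the stem ends in a voiced consonant (*etujruj*, *egaz*); -i when the stem ends in a vowel (*desoe*, *kavo*).
*inop* — final sound /p/ (a voiceless consonant) → -fa → *inopfa*.
The final sound of *wode* is /e/, which is a vowel, so the suffix is -i, giving *wodei*.
The final sound of *eaz* is /z/, which is a voiced consonant, so the suffix is -ro, giving *eazro*.

inopfa, wodei, eazro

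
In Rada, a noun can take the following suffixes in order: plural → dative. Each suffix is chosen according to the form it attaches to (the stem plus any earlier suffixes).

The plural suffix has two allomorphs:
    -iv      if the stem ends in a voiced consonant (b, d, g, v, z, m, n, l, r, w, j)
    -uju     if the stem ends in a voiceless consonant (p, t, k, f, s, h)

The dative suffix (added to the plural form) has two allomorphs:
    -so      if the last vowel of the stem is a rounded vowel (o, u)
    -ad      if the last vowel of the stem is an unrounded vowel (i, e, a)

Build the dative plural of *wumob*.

wumobivad

*wumob* — final consonant /b/ (voiced) → -iv → *wumobiv*.
The plural form *wumobiv* — last vowel /i/ (an unrounded vowel) → -ad → *wumobivad*.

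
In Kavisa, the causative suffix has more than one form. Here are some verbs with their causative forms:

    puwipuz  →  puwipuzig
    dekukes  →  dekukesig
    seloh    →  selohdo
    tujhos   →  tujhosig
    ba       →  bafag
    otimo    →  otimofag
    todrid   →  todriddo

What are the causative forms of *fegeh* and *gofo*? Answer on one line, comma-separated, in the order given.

Looking at the final sound of each stem: -ig when the stem ends in a sibilant (*puwipuz*, *dekukes*, *tujhos*); -do when the stem ends in a non-sibilant consonant (*seloh*, *todrid*); -fag when the stem ends in a vowel (*ba*, *otimo*).
Since the final sound of *fegeh* is /h/ (a non-sibilant consonant), it takes -do, giving *fegehdo*.
The final sound of *gofo* is /o/, which is a vowel, so the suffix is -fag, giving *gofofag*.

fegehdo, gofofag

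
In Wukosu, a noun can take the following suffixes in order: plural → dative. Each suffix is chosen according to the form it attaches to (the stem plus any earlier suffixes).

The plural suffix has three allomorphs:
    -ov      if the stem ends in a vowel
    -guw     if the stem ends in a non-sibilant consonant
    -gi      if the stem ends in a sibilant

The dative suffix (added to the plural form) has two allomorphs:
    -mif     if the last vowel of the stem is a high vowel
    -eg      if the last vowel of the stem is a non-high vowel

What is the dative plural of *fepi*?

*fepi* — final sound /i/ (a vowel) → -ov → *fepiov*.
The last vowel of the plural form *fepiov* is /o/, which is a non-high vowel, so the dative suffix is -eg, giving *fepioveg*.

fepioveg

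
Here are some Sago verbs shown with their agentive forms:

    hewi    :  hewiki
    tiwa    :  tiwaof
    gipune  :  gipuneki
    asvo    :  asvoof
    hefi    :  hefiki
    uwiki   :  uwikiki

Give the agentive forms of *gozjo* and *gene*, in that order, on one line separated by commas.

gozjoof, geneki

The suffix is conditioned by the last vowel: -ki when the last vowel of the stem is a front vowel (*hewi*, *gipune*, *hefi*, *uwiki*); -of when the last vowel of the stem is a back vowel (*tiwa*, *asvo*).
*gozjo* — last vowel /o/ (a back vowel) → -of → *gozjoof*.
*gene* — last vowel /e/ (a front vowel) → -ki → *geneki*.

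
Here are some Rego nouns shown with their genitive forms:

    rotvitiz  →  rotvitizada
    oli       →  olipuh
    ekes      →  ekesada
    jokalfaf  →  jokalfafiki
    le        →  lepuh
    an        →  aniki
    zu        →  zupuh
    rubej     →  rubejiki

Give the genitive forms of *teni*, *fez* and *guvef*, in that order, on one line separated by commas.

tenipuh, fezada, guvefiki

The pattern is sibilance of the final sound: -ada when the stem ends in a sibilant (*rotvitiz*, *ekes*); -iki when the stem ends in a non-sibilant consonant (*jokalfaf*, *an*, *rubej*); -puh when the stem ends in a vowel (*oli*, *le*, *zu*).
*teni* — final sound /i/ (a vowel) → -puh → *tenipuh*.
*fez* — final sound /z/ (a sibilant) → -ada → *fezada*.
The final sound of *guvef* is /f/, which is a non-sibilant consonant, so the suffix is -iki, giving *guvefiki*.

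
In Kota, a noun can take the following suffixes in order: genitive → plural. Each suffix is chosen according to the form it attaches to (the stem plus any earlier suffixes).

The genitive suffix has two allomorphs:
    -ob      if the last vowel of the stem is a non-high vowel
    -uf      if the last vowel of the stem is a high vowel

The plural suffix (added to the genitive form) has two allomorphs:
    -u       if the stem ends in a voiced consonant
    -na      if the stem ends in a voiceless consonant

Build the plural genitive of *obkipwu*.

*obkipwu*: last vowel = /u/, a high vowel → -uf → *obkipwuuf*.
Since the final consonant of the genitive form *obkipwuuf* is /f/ (voiceless), it takes -na, giving *obkipwuufna*.

obkipwuufna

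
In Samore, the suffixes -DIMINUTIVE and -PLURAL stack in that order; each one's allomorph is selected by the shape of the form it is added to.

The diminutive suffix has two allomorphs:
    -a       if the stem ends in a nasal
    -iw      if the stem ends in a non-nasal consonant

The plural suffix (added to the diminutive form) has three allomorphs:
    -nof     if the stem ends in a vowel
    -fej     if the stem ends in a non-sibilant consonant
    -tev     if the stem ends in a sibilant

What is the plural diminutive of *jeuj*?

jeujiwfej

The final consonant of *jeuj* is /j/, which is non-nasal, so the diminutive suffix is -iw, giving *jeujiw*.
The diminutive form *jeujiw* — final sound /w/ (a non-sibilant consonant) → -fej → *jeujiwfej*.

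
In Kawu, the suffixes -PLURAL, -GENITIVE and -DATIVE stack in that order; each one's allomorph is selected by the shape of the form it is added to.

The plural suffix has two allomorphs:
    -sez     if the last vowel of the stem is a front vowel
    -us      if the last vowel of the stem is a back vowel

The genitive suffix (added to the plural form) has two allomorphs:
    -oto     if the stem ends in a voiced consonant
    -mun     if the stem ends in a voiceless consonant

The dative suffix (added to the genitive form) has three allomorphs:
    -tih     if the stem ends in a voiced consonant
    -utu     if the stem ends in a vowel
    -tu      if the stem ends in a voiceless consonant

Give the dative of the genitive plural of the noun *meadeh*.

*meadeh*: last vowel = /e/, a front vowel → -sez → *meadehsez*.
The plural form *meadehsez* — final consonant /z/ (voiced) → -oto → *meadehsezoto*.
The genitive form *meadehsezoto* — final sound /o/ (a vowel) → -utu → *meadehsezotoutu*.

meadehsezotoutu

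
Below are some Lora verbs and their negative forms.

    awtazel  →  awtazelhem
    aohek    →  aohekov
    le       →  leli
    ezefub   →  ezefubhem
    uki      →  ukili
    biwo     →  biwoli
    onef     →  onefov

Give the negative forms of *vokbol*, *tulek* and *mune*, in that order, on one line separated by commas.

Looking at the final sound of each stem: -ov when the stem ends in a voiceless consonant (*aohek*, *onef*); -hem when the stem ends in a voiced consonant (*awtazel*, *ezefub*); -li when the stem ends in a vowel (*le*, *uki*, *biwo*).
*vokbol* — final sound /l/ (a voiced consonant) → -hem → *vokbolhem*.
*tulek*: final sound = /k/, a voiceless consonant → -ov → *tulekov*.
*mune*: final sound = /e/, a vowel → -li → *muneli*.

vokbolhem, tulekov, muneli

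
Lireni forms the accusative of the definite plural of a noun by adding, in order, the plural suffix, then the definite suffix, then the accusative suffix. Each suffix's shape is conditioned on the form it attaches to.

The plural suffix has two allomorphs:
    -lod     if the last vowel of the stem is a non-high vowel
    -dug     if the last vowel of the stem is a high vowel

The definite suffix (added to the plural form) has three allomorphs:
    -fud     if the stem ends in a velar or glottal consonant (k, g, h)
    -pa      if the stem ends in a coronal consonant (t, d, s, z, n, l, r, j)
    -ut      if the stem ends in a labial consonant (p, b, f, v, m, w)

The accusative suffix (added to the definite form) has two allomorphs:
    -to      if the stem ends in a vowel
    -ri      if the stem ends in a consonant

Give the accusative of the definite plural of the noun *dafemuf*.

*dafemuf* — last vowel /u/ (a high vowel) → -dug → *dafemufdug*.
Since the final consonant of the plural form *dafemufdug* is /g/ (velar/glottal), it takes -fud, giving *dafemufdugfud*.
The final sound of the definite form *dafemufdugfud* is /d/, which is a consonant, so the accusative suffix is -ri, giving *dafemufdugfudri*.

dafemufdugfudri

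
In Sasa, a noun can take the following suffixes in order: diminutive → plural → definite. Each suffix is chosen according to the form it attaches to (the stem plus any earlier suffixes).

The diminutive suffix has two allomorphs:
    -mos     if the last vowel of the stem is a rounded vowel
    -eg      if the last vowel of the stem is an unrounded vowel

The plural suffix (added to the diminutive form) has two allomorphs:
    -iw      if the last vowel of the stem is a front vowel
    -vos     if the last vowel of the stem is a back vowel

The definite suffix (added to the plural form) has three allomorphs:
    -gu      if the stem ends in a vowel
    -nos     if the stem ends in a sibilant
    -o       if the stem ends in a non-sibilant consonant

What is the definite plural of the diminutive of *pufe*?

pufeegiwo

*pufe* — last vowel /e/ (an unrounded vowel) → -eg → *pufeeg*.
The diminutive form *pufeeg* — last vowel /e/ (a front vowel) → -iw → *pufeegiw*.
The plural form *pufeegiw* — final sound /w/ (a non-sibilant consonant) → -o → *pufeegiwo*.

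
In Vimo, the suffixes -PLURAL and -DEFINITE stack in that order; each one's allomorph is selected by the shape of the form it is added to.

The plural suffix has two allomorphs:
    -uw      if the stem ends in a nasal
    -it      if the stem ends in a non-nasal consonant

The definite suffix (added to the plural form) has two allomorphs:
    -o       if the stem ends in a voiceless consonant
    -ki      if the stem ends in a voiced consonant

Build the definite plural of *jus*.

jusito

Since the final consonant of *jus* is /s/ (non-nasal), it takes -it, giving *jusit*.
The final consonant of the plural form *jusit* is /t/, which is voiceless, so the definite suffix is -o, giving *jusito*.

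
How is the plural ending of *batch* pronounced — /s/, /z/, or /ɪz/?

/ɪz/

The stem *batch* ends in a sibilant (/s, z, ʃ, ʒ, tʃ, dʒ/).
The plural suffix surfaces as /ɪz/ after sibilants, /s/ after other voiceless consonants, and /z/ after other voiced sounds.
So the plural -s on *batch* is pronounced /ɪz/.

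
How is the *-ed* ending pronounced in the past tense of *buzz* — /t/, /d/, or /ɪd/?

The stem *buzz* ends in a voiced sound other than /d/.
The -ed suffix is realized as /ɪd/ after /t, d/; as /t/ after other voiceless consonants; and as /d/ after other voiced sounds.
So -ed on *buzz* is pronounced /d/.

/d/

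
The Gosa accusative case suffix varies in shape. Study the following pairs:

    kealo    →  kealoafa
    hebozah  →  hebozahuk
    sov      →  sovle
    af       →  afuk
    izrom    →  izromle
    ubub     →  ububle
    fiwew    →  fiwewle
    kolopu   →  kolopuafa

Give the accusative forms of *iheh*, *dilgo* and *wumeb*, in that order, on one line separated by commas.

ihehuk, dilgoafa, wumeble

The alternation tracks the final sound of the stem — -uk when the stem ends in a voiceless consonant (*hebozah*, *af*); -le when the stem ends in a voiced consonant (*sov*, *izrom*, *ubub*, *fiwew*); -afa when the stem ends in a vowel (*kealo*, *kolopu*).
*iheh*: final sound = /h/, a voiceless consonant → -uk → *ihehuk*.
Since the final sound of *dilgo* is /o/ (a vowel), it takes -afa, giving *dilgoafa*.
Since the final sound of *wumeb* is /b/ (a voiced consonant), it takes -le, giving *wumeble*.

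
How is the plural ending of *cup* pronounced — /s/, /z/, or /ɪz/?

/s/

The stem *cup* ends in a voiceless non-sibilant consonant.
The plural suffix surfaces as /ɪz/ after sibilants, /s/ after other voiceless consonants, and /z/ after other voiced sounds.
So the plural -s on *cup* is pronounced /s/.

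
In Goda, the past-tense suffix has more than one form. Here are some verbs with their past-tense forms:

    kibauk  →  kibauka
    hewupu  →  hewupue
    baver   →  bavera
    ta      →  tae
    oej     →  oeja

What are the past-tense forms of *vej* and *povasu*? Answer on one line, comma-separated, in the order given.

The alternation tracks the final sound of the stem — -a when the stem ends in a consonant (*kibauk*, *baver*, *oej*); -e when the stem ends in a vowel (*hewupu*, *ta*).
*vej* — final sound /j/ (a consonant) → -a → *veja*.
*povasu* — final sound /u/ (a vowel) → -e → *povasue*.

veja, povasue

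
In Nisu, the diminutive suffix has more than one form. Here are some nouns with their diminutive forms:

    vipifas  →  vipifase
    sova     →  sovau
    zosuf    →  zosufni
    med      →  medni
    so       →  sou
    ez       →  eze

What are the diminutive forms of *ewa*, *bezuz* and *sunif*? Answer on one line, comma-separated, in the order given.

The alternation tracks the final sound of the stem — -e when the stem ends in a sibilant (*vipifas*, *ez*); -ni when the stem ends in a non-sibilant consonant (*zosuf*, *med*); -u when the stem ends in a vowel (*sova*, *so*).
The final sound of *ewa* is /a/, which is a vowel, so the suffix is -u, giving *ewau*.
Since the final sound of *bezuz* is /z/ (a sibilant), it takes -e, giving *bezuze*.
*sunif*: final sound = /f/, a non-sibilant consonant → -ni → *sunifni*.

ewau, bezuze, sunifni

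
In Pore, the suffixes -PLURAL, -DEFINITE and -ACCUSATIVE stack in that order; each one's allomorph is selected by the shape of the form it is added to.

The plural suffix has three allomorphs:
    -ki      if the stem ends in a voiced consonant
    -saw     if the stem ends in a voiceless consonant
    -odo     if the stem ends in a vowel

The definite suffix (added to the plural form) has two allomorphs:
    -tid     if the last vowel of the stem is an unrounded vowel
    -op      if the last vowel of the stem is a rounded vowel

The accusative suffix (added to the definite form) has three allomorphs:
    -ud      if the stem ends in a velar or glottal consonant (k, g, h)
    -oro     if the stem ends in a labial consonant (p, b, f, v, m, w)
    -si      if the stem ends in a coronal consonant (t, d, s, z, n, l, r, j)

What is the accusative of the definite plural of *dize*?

*dize* — final sound /e/ (a vowel) → -odo → *dizeodo*.
The plural form *dizeodo*: last vowel = /o/, a rounded vowel → -op → *dizeodoop*.
Since the final consonant of the definite form *dizeodoop* is /p/ (labial), it takes -oro, giving *dizeodooporo*.

dizeodooporo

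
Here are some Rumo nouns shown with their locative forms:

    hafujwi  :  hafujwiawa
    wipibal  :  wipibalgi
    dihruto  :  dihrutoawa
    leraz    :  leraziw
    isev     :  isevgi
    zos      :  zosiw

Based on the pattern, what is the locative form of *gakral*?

gakralgi

Looking at the final sound of each stem: -iw when the stem ends in a sibilant (*leraz*, *zos*); -gi when the stem ends in a non-sibilant consonant (*wipibal*, *isev*); -awa when the stem ends in a vowel (*hafujwi*, *dihruto*).
The final sound of *gakral* is /l/, which is a non-sibilant consonant, so the suffix is -gi, giving *gakralgi*.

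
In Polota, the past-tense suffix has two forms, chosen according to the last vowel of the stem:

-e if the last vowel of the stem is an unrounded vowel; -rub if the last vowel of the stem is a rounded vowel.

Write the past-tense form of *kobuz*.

kobuzrub

*kobuz* — last vowel /u/ (a rounded vowel) → -rub → *kobuzrub*.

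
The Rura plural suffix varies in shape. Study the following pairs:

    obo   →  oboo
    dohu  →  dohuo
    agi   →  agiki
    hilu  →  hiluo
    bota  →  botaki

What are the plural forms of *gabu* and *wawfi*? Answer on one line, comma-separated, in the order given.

gabuo, wawfiki

The suffix is conditioned by the last vowel: -o when the last vowel of the stem is a rounded vowel (*obo*, *dohu*, *hilu*); -ki when the last vowel of the stem is an unrounded vowel (*agi*, *bota*).
Since the last vowel of *gabu* is /u/ (a rounded vowel), it takes -o, giving *gabuo*.
Since the last vowel of *wawfi* is /i/ (an unrounded vowel), it takes -ki, giving *wawfiki*.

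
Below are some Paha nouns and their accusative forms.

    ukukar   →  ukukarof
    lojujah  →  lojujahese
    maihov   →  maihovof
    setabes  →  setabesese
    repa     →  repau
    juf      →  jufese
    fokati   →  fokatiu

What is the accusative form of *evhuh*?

The suffix is conditioned by the final sound: -ese when the stem ends in a voiceless consonant (*lojujah*, *setabes*, *juf*); -of when the stem ends in a voiced consonant (*ukukar*, *maihov*); -u when the stem ends in a vowel (*repa*, *fokati*).
*evhuh* — final sound /h/ (a voiceless consonant) → -ese → *evhuhese*.

evhuhese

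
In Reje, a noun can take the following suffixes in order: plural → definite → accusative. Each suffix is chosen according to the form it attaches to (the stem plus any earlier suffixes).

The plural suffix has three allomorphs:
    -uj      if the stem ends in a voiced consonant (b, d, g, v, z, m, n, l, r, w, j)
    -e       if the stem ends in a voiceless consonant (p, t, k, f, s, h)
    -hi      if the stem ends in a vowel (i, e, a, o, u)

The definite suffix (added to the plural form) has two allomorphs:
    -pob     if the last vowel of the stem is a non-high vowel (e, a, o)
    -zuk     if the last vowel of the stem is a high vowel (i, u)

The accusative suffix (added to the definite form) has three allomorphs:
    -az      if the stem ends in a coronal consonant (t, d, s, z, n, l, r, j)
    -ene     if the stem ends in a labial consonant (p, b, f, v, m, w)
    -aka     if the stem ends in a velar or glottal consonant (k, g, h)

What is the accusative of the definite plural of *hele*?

helehizukaka

The final sound of *hele* is /e/, which is a vowel, so the plural suffix is -hi, giving *helehi*.
The plural form *helehi* — last vowel /i/ (a high vowel) → -zuk → *helehizuk*.
Since the final consonant of the definite form *helehizuk* is /k/ (velar/glottal), it takes -aka, giving *helehizukaka*.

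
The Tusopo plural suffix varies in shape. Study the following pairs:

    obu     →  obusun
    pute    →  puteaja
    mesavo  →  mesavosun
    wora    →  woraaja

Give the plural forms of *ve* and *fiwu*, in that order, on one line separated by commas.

The suffix is conditioned by the last vowel: -sun when the last vowel of the stem is a rounded vowel (*obu*, *mesavo*); -aja when the last vowel of the stem is an unrounded vowel (*pute*, *wora*).
*ve* — last vowel /e/ (an unrounded vowel) → -aja → *veaja*.
*fiwu* — last vowel /u/ (a rounded vowel) → -sun → *fiwusun*.

veaja, fiwusun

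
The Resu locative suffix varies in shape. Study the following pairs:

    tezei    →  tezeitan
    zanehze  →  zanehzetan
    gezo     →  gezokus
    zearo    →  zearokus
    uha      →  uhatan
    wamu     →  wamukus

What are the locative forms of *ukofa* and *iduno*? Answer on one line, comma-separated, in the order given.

ukofatan, idunokus

Looking at the last vowel of each stem: -kus when the last vowel of the stem is a rounded vowel (*gezo*, *zearo*, *wamu*); -tan when the last vowel of the stem is an unrounded vowel (*tezei*, *zanehze*, *uha*).
The last vowel of *ukofa* is /a/, which is an unrounded vowel, so the suffix is -tan, giving *ukofatan*.
The last vowel of *iduno* is /o/, which is a rounded vowel, so the suffix is -kus, giving *idunokus*.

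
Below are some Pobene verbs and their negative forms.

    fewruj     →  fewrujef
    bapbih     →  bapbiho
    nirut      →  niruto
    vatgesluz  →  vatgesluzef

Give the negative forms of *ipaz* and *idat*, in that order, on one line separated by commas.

The pattern is voicing of the final consonant: -o when the stem ends in a voiceless consonant (*bapbih*, *nirut*); -ef when the stem ends in a voiced consonant (*fewruj*, *vatgesluz*).
Since the final consonant of *ipaz* is /z/ (voiced), it takes -ef, giving *ipazef*.
Since the final consonant of *idat* is /t/ (voiceless), it takes -o, giving *idato*.

ipazef, idato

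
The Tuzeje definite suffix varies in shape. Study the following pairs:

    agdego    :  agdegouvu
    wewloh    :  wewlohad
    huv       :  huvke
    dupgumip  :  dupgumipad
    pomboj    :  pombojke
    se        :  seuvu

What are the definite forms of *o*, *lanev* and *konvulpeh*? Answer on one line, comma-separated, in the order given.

The pattern is voicing of the final sound: -ad when the stem ends in a voiceless consonant (*wewloh*, *dupgumip*); -ke when the stem ends in a voiced consonant (*huv*, *pomboj*); -uvu when the stem ends in a vowel (*agdego*, *se*).
*o* — final sound /o/ (a vowel) → -uvu → *ouvu*.
The final sound of *lanev* is /v/, which is a voiced consonant, so the suffix is -ke, giving *lanevke*.
*konvulpeh*: final sound = /h/, a voiceless consonant → -ad → *konvulpehad*.

ouvu, lanevke, konvulpehad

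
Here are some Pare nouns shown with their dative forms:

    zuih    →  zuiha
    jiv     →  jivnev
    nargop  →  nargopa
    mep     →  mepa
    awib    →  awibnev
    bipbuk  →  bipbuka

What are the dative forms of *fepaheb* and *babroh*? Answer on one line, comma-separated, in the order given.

Looking at the final consonant of each stem: -a when the stem ends in a voiceless consonant (*zuih*, *nargop*, *mep*, *bipbuk*); -nev when the stem ends in a voiced consonant (*jiv*, *awib*).
The final consonant of *fepaheb* is /b/, which is voiced, so the suffix is -nev, giving *fepahebnev*.
*babroh*: final consonant = /h/, voiceless → -a → *babroha*.

fepahebnev, babroha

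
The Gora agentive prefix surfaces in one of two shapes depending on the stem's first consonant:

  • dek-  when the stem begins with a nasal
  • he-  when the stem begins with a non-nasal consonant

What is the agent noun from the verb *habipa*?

Since the first consonant of *habipa* is /h/ (non-nasal), it takes he-, giving *hehabipa*.

hehabipa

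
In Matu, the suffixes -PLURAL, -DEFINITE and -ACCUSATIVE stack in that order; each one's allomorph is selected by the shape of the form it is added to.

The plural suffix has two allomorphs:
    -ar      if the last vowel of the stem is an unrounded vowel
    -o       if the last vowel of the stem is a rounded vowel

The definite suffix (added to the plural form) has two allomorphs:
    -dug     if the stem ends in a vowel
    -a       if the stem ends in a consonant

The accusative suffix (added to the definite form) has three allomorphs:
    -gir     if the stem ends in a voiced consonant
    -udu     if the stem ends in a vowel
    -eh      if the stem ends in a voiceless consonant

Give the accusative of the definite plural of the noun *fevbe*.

fevbearaudu

Since the last vowel of *fevbe* is /e/ (an unrounded vowel), it takes -ar, giving *fevbear*.
Since the final sound of the plural form *fevbear* is /r/ (a consonant), it takes -a, giving *fevbeara*.
Since the final sound of the definite form *fevbeara* is /a/ (a vowel), it takes -udu, giving *fevbearaudu*.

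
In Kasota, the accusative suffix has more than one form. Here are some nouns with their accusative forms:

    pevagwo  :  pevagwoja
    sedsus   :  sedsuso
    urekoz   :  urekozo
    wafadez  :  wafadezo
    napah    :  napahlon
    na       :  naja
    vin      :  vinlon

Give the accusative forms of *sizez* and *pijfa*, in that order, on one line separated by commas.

Looking at the final sound of each stem: -o when the stem ends in a sibilant (*sedsus*, *urekoz*, *wafadez*); -lon when the stem ends in a non-sibilant consonant (*napah*, *vin*); -ja when the stem ends in a vowel (*pevagwo*, *na*).
Since the final sound of *sizez* is /z/ (a sibilant), it takes -o, giving *sizezo*.
The final sound of *pijfa* is /a/, which is a vowel, so the suffix is -ja, giving *pijfaja*.

sizezo, pijfaja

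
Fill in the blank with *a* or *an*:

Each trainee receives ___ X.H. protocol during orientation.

an

The indefinite article is chosen by the initial *sound* of the following word, not its spelling.
The initialism *X.H.* is read letter by letter; the first letter, X, is pronounced /ɛks/, which begins with a vowel sound.
So the article is *an*: Each trainee receives an X.H. protocol during orientation.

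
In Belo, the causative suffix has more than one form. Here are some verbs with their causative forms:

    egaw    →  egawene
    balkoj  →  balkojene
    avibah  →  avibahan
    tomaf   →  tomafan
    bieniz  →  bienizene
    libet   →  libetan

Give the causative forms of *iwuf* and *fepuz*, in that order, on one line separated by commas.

Looking at the final consonant of each stem: -an when the stem ends in a voiceless consonant (*avibah*, *tomaf*, *libet*); -ene when the stem ends in a voiced consonant (*egaw*, *balkoj*, *bieniz*).
*iwuf*: final consonant = /f/, voiceless → -an → *iwufan*.
*fepuz* — final consonant /z/ (voiced) → -ene → *fepuzene*.

iwufan, fepuzene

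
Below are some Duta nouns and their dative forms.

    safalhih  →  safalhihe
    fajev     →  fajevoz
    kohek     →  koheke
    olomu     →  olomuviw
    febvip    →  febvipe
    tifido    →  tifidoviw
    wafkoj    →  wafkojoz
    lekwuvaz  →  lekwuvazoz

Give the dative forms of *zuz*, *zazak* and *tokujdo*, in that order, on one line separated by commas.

zuzoz, zazake, tokujdoviw

The suffix is conditioned by the final sound: -e when the stem ends in a voiceless consonant (*safalhih*, *kohek*, *febvip*); -oz when the stem ends in a voiced consonant (*fajev*, *wafkoj*, *lekwuvaz*); -viw when the stem ends in a vowel (*olomu*, *tifido*).
The final sound of *zuz* is /z/, which is a voiced consonant, so the suffix is -oz, giving *zuzoz*.
*zazak* — final sound /k/ (a voiceless consonant) → -e → *zazake*.
Since the final sound of *tokujdo* is /o/ (a vowel), it takes -viw, giving *tokujdoviw*.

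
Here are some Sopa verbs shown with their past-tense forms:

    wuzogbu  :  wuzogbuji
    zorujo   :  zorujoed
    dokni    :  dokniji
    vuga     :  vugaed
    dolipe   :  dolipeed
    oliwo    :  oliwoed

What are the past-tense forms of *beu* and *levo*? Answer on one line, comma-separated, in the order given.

beuji, levoed

The alternation tracks the last vowel of the stem — -ji when the last vowel of the stem is a high vowel (*wuzogbu*, *dokni*); -ed when the last vowel of the stem is a non-high vowel (*zorujo*, *vuga*, *dolipe*, *oliwo*).
*beu* — last vowel /u/ (a high vowel) → -ji → *beuji*.
*levo* — last vowel /o/ (a non-high vowel) → -ed → *levoed*.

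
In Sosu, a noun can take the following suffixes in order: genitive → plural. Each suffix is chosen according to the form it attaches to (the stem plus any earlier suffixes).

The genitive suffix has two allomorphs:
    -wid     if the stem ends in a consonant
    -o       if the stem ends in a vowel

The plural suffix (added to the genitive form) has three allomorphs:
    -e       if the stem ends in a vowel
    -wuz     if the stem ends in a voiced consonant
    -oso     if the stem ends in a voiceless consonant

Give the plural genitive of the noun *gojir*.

gojirwidwuz

*gojir* — final sound /r/ (a consonant) → -wid → *gojirwid*.
Since the final sound of the genitive form *gojirwid* is /d/ (a voiced consonant), it takes -wuz, giving *gojirwidwuz*.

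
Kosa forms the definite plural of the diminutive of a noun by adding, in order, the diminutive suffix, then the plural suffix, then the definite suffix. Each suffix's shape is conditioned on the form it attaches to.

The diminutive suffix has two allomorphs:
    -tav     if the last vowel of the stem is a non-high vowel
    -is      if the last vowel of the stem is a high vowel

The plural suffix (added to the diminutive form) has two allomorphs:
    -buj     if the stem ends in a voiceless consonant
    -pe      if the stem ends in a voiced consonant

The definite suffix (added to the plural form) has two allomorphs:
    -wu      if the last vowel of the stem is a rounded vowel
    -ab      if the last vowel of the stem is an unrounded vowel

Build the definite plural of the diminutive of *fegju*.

fegjuisbujwu

The last vowel of *fegju* is /u/, which is a high vowel, so the diminutive suffix is -is, giving *fegjuis*.
The final consonant of the diminutive form *fegjuis* is /s/, which is voiceless, so the plural suffix is -buj, giving *fegjuisbuj*.
The plural form *fegjuisbuj*: last vowel = /u/, a rounded vowel → -wu → *fegjuisbujwu*.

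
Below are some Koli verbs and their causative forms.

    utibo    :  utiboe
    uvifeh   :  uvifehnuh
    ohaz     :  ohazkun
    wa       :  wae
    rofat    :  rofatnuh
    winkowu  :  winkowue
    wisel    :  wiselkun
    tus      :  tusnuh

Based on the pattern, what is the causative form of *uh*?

The suffix is conditioned by the final sound: -nuh when the stem ends in a voiceless consonant (*uvifeh*, *rofat*, *tus*); -kun when the stem ends in a voiced consonant (*ohaz*, *wisel*); -e when the stem ends in a vowel (*utibo*, *wa*, *winkowu*).
*uh*: final sound = /h/, a voiceless consonant → -nuh → *uhnuh*.

uhnuh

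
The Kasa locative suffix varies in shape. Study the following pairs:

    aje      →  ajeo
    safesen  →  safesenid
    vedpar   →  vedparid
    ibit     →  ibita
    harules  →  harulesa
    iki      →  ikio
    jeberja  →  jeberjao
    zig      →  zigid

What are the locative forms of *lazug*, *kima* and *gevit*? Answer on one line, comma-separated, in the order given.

The suffix is conditioned by the final sound: -a when the stem ends in a voiceless consonant (*ibit*, *harules*); -id when the stem ends in a voiced consonant (*safesen*, *vedpar*, *zig*); -o when the stem ends in a vowel (*aje*, *iki*, *jeberja*).
Since the final sound of *lazug* is /g/ (a voiced consonant), it takes -id, giving *lazugid*.
*kima*: final sound = /a/, a vowel → -o → *kimao*.
The final sound of *gevit* is /t/, which is a voiceless consonant, so the suffix is -a, giving *gevita*.

lazugid, kimao, gevita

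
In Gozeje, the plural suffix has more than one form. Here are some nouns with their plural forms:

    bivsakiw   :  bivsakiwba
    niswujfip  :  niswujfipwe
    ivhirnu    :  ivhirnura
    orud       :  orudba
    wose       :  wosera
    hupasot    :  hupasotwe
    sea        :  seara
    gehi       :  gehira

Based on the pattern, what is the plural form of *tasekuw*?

tasekuwba

The suffix is conditioned by the final sound: -we when the stem ends in a voiceless consonant (*niswujfip*, *hupasot*); -ba when the stem ends in a voiced consonant (*bivsakiw*, *orud*); -ra when the stem ends in a vowel (*ivhirnu*, *wose*, *sea*, *gehi*).
The final sound of *tasekuw* is /w/, which is a voiced consonant, so the suffix is -ba, giving *tasekuwba*.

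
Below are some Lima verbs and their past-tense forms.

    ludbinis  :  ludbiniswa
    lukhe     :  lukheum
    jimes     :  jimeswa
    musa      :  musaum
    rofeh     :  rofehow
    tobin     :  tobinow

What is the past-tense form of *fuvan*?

fuvanow

The suffix is conditioned by the final sound: -wa when the stem ends in a sibilant (*ludbinis*, *jimes*); -ow when the stem ends in a non-sibilant consonant (*rofeh*, *tobin*); -um when the stem ends in a vowel (*lukhe*, *musa*).
*fuvan* — final sound /n/ (a non-sibilant consonant) → -ow → *fuvanow*.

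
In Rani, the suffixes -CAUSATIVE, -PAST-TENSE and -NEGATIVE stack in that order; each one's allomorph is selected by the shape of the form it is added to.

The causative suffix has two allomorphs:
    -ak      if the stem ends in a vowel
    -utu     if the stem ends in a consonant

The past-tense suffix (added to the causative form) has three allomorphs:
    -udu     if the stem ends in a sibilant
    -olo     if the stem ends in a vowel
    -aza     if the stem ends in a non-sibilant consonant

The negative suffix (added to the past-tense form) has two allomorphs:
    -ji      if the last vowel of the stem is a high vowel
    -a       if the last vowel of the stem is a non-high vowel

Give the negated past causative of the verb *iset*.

*iset* — final sound /t/ (a consonant) → -utu → *isetutu*.
The causative form *isetutu* — final sound /u/ (a vowel) → -olo → *isetutuolo*.
The past-tense form *isetutuolo*: last vowel = /o/, a non-high vowel → -a → *isetutuoloa*.

isetutuoloa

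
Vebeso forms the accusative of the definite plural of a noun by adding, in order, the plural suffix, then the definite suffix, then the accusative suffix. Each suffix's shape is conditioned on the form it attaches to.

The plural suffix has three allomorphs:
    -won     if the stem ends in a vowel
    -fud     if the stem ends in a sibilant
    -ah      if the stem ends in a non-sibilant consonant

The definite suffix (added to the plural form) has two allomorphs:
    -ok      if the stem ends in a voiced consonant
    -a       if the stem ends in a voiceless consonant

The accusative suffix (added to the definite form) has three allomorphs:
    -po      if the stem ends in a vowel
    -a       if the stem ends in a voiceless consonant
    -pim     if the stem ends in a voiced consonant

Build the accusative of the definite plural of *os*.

Since the final sound of *os* is /s/ (a sibilant), it takes -fud, giving *osfud*.
The plural form *osfud* — final consonant /d/ (voiced) → -ok → *osfudok*.
The definite form *osfudok*: final sound = /k/, a voiceless consonant → -a → *osfudoka*.

osfudoka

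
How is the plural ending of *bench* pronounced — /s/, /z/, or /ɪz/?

/ɪz/

The stem *bench* ends in a sibilant (/s, z, ʃ, ʒ, tʃ, dʒ/).
The plural suffix surfaces as /ɪz/ after sibilants, /s/ after other voiceless consonants, and /z/ after other voiced sounds.
So the plural -s on *bench* is pronounced /ɪz/.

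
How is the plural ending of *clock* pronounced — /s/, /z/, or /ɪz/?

The stem *clock* ends in a voiceless non-sibilant consonant.
The plural suffix surfaces as /ɪz/ after sibilants, /s/ after other voiceless consonants, and /z/ after other voiced sounds.
So the plural -s on *clock* is pronounced /s/.

/s/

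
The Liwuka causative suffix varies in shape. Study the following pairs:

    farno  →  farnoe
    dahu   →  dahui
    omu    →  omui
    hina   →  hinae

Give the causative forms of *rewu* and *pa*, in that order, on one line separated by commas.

The pattern is height harmony: -i when the last vowel of the stem is a high vowel (*dahu*, *omu*); -e when the last vowel of the stem is a non-high vowel (*farno*, *hina*).
*rewu* — last vowel /u/ (a high vowel) → -i → *rewui*.
*pa* — last vowel /a/ (a non-high vowel) → -e → *pae*.

rewui, pae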